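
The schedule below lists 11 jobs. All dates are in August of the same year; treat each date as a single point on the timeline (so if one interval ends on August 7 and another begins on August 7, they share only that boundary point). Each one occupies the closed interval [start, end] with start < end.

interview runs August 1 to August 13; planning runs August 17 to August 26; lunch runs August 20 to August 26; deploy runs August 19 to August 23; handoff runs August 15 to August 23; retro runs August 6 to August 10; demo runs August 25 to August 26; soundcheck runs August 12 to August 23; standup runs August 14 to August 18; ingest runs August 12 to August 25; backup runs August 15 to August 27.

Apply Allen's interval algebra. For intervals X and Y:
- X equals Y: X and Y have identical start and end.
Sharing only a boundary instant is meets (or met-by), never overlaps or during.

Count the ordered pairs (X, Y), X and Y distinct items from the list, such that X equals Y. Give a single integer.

0

Checking all 110 ordered pairs for relation 'equals'; matching pairs in alphabetical order:
No pair satisfies it.
Count: 0.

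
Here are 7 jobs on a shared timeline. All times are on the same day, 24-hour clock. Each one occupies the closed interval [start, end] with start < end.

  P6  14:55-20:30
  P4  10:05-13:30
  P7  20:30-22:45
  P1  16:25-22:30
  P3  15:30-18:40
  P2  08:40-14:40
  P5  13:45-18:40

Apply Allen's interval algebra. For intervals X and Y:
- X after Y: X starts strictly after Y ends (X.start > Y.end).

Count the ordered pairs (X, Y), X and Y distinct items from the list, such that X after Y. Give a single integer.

Checking all 42 ordered pairs for relation 'after'; matching pairs in alphabetical order:
(P1, P2): P1 after P2 ✓
(P1, P4): P1 after P4 ✓
(P3, P2): P3 after P2 ✓
(P3, P4): P3 after P4 ✓
(P5, P4): P5 after P4 ✓
(P6, P2): P6 after P2 ✓
(P6, P4): P6 after P4 ✓
(P7, P2): P7 after P2 ✓
(P7, P3): P7 after P3 ✓
(P7, P4): P7 after P4 ✓
(P7, P5): P7 after P5 ✓
Count: 11.

11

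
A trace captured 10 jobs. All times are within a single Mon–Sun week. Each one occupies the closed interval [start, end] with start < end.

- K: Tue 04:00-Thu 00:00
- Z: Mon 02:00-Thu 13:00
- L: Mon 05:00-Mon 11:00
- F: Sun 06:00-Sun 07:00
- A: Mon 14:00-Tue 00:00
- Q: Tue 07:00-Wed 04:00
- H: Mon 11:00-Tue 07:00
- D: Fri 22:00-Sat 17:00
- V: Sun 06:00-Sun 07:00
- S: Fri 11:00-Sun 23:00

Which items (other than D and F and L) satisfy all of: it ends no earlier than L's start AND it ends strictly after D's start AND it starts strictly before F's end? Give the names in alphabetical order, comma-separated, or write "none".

S, V

Conditions: its end is no earlier than L's start (X.end >= Mon 05:00) AND its end is strictly after D's start (X.end > Fri 22:00) AND its start is strictly before F's end (X.start < Sun 07:00).
A: end Tue 00:00 >= Mon 05:00? ✓; end Tue 00:00 > Fri 22:00? ✗; start Mon 14:00 < Sun 07:00? ✓ → no.
H: end Tue 07:00 >= Mon 05:00? ✓; end Tue 07:00 > Fri 22:00? ✗; start Mon 11:00 < Sun 07:00? ✓ → no.
K: end Thu 00:00 >= Mon 05:00? ✓; end Thu 00:00 > Fri 22:00? ✗; start Tue 04:00 < Sun 07:00? ✓ → no.
Q: end Wed 04:00 >= Mon 05:00? ✓; end Wed 04:00 > Fri 22:00? ✗; start Tue 07:00 < Sun 07:00? ✓ → no.
S: end Sun 23:00 >= Mon 05:00? ✓; end Sun 23:00 > Fri 22:00? ✓; start Fri 11:00 < Sun 07:00? ✓ → yes.
V: end Sun 07:00 >= Mon 05:00? ✓; end Sun 07:00 > Fri 22:00? ✓; start Sun 06:00 < Sun 07:00? ✓ → yes.
Z: end Thu 13:00 >= Mon 05:00? ✓; end Thu 13:00 > Fri 22:00? ✗; start Mon 02:00 < Sun 07:00? ✓ → no.
Result: S, V.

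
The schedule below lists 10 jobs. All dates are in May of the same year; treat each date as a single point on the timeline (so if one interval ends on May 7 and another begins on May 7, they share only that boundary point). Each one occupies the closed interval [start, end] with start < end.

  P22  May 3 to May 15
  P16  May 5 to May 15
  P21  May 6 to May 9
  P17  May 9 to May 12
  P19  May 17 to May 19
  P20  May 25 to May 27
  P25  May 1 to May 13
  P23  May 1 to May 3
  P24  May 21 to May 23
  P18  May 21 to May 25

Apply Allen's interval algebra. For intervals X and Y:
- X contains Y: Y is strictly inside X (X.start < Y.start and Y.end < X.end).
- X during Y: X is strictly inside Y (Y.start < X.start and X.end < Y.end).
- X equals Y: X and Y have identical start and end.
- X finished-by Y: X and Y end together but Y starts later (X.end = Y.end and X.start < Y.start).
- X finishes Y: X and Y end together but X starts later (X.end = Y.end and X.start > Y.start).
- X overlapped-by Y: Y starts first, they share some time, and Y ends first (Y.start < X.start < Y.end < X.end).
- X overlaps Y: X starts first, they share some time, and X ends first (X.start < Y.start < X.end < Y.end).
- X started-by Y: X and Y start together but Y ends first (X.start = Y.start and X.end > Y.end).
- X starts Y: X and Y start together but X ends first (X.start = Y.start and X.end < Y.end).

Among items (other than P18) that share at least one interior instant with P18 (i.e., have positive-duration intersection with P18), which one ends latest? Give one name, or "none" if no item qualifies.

P24

Target P18 = [May 21, May 25].
P16 [May 5, May 15] → before → excluded.
P17 [May 9, May 12] → before → excluded.
P19 [May 17, May 19] → before → excluded.
P20 [May 25, May 27] → met-by → excluded.
P21 [May 6, May 9] → before → excluded.
P22 [May 3, May 15] → before → excluded.
P23 [May 1, May 3] → before → excluded.
P24 [May 21, May 23] → starts → candidate.
P25 [May 1, May 13] → before → excluded.
Among candidates, latest end is May 23 → P24.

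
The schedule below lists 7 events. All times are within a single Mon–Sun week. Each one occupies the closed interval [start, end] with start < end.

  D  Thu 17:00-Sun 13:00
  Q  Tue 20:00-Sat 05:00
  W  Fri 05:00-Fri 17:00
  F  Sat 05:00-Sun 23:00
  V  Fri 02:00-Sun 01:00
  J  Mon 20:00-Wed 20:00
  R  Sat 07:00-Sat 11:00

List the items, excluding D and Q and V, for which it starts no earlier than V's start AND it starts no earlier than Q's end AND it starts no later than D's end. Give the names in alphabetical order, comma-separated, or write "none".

F, R

Conditions: its start is no earlier than V's start (X.start >= Fri 02:00) AND its start is no earlier than Q's end (X.start >= Sat 05:00) AND its start is no later than D's end (X.start <= Sun 13:00).
F: start Sat 05:00 >= Fri 02:00? ✓; start Sat 05:00 >= Sat 05:00? ✓; start Sat 05:00 <= Sun 13:00? ✓ → yes.
J: start Mon 20:00 >= Fri 02:00? ✗; start Mon 20:00 >= Sat 05:00? ✗; start Mon 20:00 <= Sun 13:00? ✓ → no.
R: start Sat 07:00 >= Fri 02:00? ✓; start Sat 07:00 >= Sat 05:00? ✓; start Sat 07:00 <= Sun 13:00? ✓ → yes.
W: start Fri 05:00 >= Fri 02:00? ✓; start Fri 05:00 >= Sat 05:00? ✗; start Fri 05:00 <= Sun 13:00? ✓ → no.
Result: F, R.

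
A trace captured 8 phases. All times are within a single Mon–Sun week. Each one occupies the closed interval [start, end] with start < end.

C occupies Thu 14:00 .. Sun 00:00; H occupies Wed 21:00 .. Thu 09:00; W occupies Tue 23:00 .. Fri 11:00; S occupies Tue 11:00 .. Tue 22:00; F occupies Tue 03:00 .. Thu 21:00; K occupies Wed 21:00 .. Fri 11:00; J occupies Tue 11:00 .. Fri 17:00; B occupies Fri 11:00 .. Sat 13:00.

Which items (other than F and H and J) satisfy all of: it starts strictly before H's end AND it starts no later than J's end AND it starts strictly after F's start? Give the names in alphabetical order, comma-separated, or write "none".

Conditions: its start is strictly before H's end (X.start < Thu 09:00) AND its start is no later than J's end (X.start <= Fri 17:00) AND its start is strictly after F's start (X.start > Tue 03:00).
B: start Fri 11:00 < Thu 09:00? ✗; start Fri 11:00 <= Fri 17:00? ✓; start Fri 11:00 > Tue 03:00? ✓ → no.
C: start Thu 14:00 < Thu 09:00? ✗; start Thu 14:00 <= Fri 17:00? ✓; start Thu 14:00 > Tue 03:00? ✓ → no.
K: start Wed 21:00 < Thu 09:00? ✓; start Wed 21:00 <= Fri 17:00? ✓; start Wed 21:00 > Tue 03:00? ✓ → yes.
S: start Tue 11:00 < Thu 09:00? ✓; start Tue 11:00 <= Fri 17:00? ✓; start Tue 11:00 > Tue 03:00? ✓ → yes.
W: start Tue 23:00 < Thu 09:00? ✓; start Tue 23:00 <= Fri 17:00? ✓; start Tue 23:00 > Tue 03:00? ✓ → yes.
Result: K, S, W.

K, S, W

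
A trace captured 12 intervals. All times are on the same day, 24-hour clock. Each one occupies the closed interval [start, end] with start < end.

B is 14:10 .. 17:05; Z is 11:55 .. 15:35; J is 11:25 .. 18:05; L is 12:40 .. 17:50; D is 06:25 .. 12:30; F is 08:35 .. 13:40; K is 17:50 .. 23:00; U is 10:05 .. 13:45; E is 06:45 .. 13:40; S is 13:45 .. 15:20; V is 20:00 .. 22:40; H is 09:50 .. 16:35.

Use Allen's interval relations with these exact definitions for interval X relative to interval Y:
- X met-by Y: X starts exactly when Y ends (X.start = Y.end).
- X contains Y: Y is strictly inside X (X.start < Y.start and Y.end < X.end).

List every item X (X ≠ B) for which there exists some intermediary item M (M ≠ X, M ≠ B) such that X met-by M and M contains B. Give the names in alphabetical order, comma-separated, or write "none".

Target B = [14:10, 17:05].
Intermediaries M with M contains B: J, L.
Via J — items with X met-by J: none.
Via L — items with X met-by L: K.
Union: K.

K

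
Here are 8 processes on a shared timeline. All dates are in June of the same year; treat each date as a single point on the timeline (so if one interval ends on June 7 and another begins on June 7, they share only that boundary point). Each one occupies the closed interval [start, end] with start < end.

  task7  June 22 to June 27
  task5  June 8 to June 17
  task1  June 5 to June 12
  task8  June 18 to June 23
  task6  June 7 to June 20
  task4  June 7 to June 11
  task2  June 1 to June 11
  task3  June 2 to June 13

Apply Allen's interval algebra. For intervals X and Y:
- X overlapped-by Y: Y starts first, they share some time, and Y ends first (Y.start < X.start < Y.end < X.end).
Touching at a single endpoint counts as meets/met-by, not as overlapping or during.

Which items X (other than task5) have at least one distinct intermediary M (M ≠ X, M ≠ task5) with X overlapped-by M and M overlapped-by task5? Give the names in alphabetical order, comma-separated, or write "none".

Target task5 = [June 8, June 17].
Intermediaries M with M overlapped-by task5: none.
Union: none.

none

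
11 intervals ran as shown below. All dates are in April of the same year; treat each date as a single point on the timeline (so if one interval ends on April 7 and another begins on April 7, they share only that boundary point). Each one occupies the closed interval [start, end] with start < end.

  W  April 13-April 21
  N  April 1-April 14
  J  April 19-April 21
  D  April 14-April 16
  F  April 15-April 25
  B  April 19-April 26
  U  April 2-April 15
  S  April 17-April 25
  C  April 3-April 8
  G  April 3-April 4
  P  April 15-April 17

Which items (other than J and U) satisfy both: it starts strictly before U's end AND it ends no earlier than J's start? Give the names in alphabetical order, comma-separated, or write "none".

W

Conditions: its start is strictly before U's end (X.start < April 15) AND its end is no earlier than J's start (X.end >= April 19).
B: start April 19 < April 15? ✗; end April 26 >= April 19? ✓ → no.
C: start April 3 < April 15? ✓; end April 8 >= April 19? ✗ → no.
D: start April 14 < April 15? ✓; end April 16 >= April 19? ✗ → no.
F: start April 15 < April 15? ✗; end April 25 >= April 19? ✓ → no.
G: start April 3 < April 15? ✓; end April 4 >= April 19? ✗ → no.
N: start April 1 < April 15? ✓; end April 14 >= April 19? ✗ → no.
P: start April 15 < April 15? ✗; end April 17 >= April 19? ✗ → no.
S: start April 17 < April 15? ✗; end April 25 >= April 19? ✓ → no.
W: start April 13 < April 15? ✓; end April 21 >= April 19? ✓ → yes.
Result: W.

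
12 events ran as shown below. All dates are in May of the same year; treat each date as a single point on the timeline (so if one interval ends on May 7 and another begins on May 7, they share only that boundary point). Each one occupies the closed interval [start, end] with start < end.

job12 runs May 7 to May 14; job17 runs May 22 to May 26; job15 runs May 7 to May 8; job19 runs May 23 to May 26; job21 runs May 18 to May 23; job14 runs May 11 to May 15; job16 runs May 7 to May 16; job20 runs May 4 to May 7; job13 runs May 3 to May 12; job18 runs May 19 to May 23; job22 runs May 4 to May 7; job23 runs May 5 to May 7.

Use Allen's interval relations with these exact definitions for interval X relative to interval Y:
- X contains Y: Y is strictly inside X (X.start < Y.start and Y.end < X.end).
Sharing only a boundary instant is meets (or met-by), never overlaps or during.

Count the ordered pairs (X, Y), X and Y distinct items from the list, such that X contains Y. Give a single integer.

Checking all 132 ordered pairs for relation 'contains'; matching pairs in alphabetical order:
(job13, job15): job13 contains job15 ✓
(job13, job20): job13 contains job20 ✓
(job13, job22): job13 contains job22 ✓
(job13, job23): job13 contains job23 ✓
(job16, job14): job16 contains job14 ✓
Count: 5.

5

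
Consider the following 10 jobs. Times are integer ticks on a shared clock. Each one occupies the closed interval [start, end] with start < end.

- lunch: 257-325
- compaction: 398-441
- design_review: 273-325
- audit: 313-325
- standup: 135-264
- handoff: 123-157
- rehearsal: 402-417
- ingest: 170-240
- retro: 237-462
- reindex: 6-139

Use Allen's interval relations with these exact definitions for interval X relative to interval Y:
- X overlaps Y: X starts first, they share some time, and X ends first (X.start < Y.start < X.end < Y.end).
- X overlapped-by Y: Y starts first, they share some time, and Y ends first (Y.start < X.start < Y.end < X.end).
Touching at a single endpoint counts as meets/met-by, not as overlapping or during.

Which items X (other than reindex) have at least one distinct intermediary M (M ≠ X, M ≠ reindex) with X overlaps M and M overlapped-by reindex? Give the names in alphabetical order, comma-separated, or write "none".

handoff

Target reindex = [6, 139].
Intermediaries M with M overlapped-by reindex: handoff, standup.
Via handoff — items with X overlaps handoff: none.
Via standup — items with X overlaps standup: handoff.
Union: handoff.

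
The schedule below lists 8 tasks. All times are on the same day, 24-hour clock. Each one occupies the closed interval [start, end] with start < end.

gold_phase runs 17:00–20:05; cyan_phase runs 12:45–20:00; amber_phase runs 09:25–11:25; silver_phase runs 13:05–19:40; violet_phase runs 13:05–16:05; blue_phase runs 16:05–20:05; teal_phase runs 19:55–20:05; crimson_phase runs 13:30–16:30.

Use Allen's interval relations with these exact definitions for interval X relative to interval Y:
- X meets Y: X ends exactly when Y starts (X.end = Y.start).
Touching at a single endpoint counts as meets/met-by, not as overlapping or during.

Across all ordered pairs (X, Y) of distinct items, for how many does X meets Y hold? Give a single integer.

1

Checking all 56 ordered pairs for relation 'meets'; matching pairs in alphabetical order:
(violet_phase, blue_phase): violet_phase meets blue_phase ✓
Count: 1.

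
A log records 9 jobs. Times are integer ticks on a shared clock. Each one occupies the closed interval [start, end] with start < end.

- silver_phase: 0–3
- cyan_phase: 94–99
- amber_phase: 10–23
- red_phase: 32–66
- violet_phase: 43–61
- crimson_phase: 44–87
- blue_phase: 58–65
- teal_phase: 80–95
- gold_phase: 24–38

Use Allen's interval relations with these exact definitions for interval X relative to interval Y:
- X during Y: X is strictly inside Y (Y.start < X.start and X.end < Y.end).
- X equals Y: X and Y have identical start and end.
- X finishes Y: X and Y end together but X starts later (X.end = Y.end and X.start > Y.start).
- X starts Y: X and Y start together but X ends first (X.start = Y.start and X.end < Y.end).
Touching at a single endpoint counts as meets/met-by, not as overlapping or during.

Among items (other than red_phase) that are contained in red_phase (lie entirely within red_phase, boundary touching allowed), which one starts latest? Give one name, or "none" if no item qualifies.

Target red_phase = [32, 66].
amber_phase [10, 23] → before → excluded.
blue_phase [58, 65] → during → candidate.
crimson_phase [44, 87] → overlapped-by → excluded.
cyan_phase [94, 99] → after → excluded.
gold_phase [24, 38] → overlaps → excluded.
silver_phase [0, 3] → before → excluded.
teal_phase [80, 95] → after → excluded.
violet_phase [43, 61] → during → candidate.
Among candidates, latest start is 58 → blue_phase.

blue_phase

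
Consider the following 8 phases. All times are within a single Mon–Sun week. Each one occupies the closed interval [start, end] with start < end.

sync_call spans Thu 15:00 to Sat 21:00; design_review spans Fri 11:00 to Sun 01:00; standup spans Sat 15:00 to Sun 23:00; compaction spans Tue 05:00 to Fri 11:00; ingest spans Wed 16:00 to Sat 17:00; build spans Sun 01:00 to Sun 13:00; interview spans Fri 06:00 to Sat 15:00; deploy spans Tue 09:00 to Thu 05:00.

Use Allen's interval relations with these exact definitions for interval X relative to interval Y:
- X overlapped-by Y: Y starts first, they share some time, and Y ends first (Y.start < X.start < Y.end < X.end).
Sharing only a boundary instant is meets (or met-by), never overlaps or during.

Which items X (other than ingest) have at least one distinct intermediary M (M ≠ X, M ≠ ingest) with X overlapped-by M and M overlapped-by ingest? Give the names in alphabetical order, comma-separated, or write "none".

Target ingest = [Wed 16:00, Sat 17:00].
Intermediaries M with M overlapped-by ingest: design_review, standup, sync_call.
Via design_review — items with X overlapped-by design_review: standup.
Via standup — items with X overlapped-by standup: none.
Via sync_call — items with X overlapped-by sync_call: design_review, standup.
Union: design_review, standup.

design_review, standup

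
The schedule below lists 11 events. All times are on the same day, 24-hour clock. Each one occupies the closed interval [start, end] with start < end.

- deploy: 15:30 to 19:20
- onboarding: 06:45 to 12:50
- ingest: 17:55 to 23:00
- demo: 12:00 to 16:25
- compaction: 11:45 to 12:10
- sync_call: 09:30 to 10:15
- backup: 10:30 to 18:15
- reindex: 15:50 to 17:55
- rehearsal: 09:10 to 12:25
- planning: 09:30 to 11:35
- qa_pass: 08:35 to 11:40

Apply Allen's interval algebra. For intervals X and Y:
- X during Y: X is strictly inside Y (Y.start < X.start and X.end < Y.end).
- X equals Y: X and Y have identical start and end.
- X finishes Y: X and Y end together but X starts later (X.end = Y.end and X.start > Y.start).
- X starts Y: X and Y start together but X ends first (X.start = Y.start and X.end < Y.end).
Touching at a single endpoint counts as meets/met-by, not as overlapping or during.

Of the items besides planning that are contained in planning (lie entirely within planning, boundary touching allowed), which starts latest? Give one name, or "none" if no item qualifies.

Target planning = [09:30, 11:35].
backup [10:30, 18:15] → overlapped-by → excluded.
compaction [11:45, 12:10] → after → excluded.
demo [12:00, 16:25] → after → excluded.
deploy [15:30, 19:20] → after → excluded.
ingest [17:55, 23:00] → after → excluded.
onboarding [06:45, 12:50] → contains → excluded.
qa_pass [08:35, 11:40] → contains → excluded.
rehearsal [09:10, 12:25] → contains → excluded.
reindex [15:50, 17:55] → after → excluded.
sync_call [09:30, 10:15] → starts → candidate.
Among candidates, latest start is 09:30 → sync_call.

sync_call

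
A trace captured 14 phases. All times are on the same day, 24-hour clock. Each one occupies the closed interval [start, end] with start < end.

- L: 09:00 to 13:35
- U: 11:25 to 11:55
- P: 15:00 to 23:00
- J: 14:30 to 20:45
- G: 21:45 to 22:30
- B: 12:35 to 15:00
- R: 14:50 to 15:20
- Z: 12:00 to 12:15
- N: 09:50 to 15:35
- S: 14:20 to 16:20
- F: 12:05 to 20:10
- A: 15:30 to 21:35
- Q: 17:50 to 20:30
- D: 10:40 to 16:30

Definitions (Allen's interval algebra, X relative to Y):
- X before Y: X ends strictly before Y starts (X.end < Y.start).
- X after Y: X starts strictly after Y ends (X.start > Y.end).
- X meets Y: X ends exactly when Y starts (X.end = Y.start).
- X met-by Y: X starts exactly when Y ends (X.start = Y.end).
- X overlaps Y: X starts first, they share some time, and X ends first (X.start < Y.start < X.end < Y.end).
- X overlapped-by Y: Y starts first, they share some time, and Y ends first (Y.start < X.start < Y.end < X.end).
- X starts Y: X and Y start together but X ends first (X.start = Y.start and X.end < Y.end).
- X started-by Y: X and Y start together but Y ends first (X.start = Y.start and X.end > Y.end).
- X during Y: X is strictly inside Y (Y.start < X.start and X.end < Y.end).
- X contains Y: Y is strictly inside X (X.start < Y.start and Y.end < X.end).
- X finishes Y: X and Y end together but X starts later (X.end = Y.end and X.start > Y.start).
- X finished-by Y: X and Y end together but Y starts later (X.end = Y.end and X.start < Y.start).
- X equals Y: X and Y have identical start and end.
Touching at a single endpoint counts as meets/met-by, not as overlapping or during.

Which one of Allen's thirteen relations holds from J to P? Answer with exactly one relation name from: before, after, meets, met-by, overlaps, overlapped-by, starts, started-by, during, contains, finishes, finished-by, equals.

overlaps

J = [14:30, 20:45]; P = [15:00, 23:00].
Compare endpoints: J.start < P.start, J.start < P.end, J.end > P.start, J.end < P.end.
That pattern is 'overlaps'.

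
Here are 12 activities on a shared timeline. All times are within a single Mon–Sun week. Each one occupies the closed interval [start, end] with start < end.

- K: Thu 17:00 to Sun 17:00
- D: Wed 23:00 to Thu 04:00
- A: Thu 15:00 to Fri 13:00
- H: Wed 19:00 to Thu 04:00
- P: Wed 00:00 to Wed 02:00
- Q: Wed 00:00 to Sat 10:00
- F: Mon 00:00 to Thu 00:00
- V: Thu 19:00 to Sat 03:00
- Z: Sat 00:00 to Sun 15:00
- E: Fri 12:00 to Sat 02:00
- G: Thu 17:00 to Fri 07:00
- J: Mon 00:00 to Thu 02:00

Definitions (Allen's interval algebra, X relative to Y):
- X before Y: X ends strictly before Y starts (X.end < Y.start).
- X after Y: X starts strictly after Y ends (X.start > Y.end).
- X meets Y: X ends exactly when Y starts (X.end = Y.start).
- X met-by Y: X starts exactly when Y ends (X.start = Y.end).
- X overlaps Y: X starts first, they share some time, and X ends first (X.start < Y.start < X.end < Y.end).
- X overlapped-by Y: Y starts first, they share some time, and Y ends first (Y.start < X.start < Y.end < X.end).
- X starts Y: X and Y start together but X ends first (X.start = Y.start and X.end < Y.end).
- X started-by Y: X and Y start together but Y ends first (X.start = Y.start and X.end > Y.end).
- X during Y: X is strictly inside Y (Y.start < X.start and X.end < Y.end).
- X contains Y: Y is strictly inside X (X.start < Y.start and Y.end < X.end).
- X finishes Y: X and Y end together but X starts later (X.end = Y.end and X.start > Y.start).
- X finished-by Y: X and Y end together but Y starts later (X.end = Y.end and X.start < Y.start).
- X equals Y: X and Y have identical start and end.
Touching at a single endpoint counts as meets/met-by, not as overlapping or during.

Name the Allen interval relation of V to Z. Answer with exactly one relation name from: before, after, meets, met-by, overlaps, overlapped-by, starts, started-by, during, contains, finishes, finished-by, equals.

V = [Thu 19:00, Sat 03:00]; Z = [Sat 00:00, Sun 15:00].
Compare endpoints: V.start < Z.start, V.start < Z.end, V.end > Z.start, V.end < Z.end.
That pattern is 'overlaps'.

overlaps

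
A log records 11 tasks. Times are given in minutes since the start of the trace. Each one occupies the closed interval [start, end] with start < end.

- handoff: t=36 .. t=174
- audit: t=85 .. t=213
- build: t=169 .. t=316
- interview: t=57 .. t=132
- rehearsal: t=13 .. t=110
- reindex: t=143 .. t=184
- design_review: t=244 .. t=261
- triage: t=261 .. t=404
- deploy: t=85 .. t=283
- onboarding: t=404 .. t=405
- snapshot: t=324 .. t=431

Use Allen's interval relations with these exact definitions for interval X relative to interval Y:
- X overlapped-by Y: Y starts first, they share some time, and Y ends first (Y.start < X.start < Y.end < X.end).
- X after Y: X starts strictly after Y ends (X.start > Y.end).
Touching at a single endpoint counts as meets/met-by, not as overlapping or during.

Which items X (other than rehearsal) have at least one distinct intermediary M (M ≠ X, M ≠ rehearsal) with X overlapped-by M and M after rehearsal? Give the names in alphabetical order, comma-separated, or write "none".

build, snapshot, triage

Target rehearsal = [t=13, t=110].
Intermediaries M with M after rehearsal: build, design_review, onboarding, reindex, snapshot, triage.
Via build — items with X overlapped-by build: triage.
Via design_review — items with X overlapped-by design_review: none.
Via onboarding — items with X overlapped-by onboarding: none.
Via reindex — items with X overlapped-by reindex: build.
Via snapshot — items with X overlapped-by snapshot: none.
Via triage — items with X overlapped-by triage: snapshot.
Union: build, snapshot, triage.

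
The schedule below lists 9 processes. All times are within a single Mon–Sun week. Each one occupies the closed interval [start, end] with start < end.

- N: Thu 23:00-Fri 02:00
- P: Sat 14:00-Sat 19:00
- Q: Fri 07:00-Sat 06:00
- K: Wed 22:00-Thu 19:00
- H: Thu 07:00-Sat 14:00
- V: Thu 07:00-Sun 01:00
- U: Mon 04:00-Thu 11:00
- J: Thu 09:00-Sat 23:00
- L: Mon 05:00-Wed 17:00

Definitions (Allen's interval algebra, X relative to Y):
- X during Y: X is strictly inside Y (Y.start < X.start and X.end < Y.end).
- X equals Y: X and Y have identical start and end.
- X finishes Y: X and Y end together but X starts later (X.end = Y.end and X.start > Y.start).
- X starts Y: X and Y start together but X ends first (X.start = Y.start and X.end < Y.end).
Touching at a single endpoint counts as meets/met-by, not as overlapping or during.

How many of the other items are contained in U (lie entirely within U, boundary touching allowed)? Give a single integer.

1

Target U = [Mon 04:00, Thu 11:00].
H [Thu 07:00, Sat 14:00] → overlapped-by → no.
J [Thu 09:00, Sat 23:00] → overlapped-by → no.
K [Wed 22:00, Thu 19:00] → overlapped-by → no.
L [Mon 05:00, Wed 17:00] → during → counts.
N [Thu 23:00, Fri 02:00] → after → no.
P [Sat 14:00, Sat 19:00] → after → no.
Q [Fri 07:00, Sat 06:00] → after → no.
V [Thu 07:00, Sun 01:00] → overlapped-by → no.
Total: 1.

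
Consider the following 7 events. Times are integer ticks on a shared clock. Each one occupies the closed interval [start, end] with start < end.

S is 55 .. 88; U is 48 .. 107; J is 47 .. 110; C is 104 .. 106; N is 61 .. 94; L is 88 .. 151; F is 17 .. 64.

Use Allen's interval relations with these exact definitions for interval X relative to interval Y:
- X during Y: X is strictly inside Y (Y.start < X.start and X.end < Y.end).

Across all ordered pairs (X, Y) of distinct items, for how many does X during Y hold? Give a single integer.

8

Checking all 42 ordered pairs for relation 'during'; matching pairs in alphabetical order:
(C, J): C during J ✓
(C, L): C during L ✓
(C, U): C during U ✓
(N, J): N during J ✓
(N, U): N during U ✓
(S, J): S during J ✓
(S, U): S during U ✓
(U, J): U during J ✓
Count: 8.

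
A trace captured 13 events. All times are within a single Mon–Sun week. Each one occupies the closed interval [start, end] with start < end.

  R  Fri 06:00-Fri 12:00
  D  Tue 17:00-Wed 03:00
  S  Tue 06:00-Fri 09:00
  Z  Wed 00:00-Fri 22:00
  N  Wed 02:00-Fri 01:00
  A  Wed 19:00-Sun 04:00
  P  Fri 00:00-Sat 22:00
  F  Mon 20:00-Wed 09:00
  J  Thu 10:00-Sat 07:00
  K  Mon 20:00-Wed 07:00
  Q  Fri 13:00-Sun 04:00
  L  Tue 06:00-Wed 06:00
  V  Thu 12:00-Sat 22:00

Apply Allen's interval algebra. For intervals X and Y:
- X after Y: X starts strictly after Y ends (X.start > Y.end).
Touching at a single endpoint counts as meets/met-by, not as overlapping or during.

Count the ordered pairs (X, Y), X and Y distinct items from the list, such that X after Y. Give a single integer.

Checking all 156 ordered pairs for relation 'after'; matching pairs in alphabetical order:
(A, D): A after D ✓
(A, F): A after F ✓
(A, K): A after K ✓
(A, L): A after L ✓
(J, D): J after D ✓
(J, F): J after F ✓
(J, K): J after K ✓
(J, L): J after L ✓
(P, D): P after D ✓
(P, F): P after F ✓
(P, K): P after K ✓
(P, L): P after L ✓
(Q, D): Q after D ✓
(Q, F): Q after F ✓
(Q, K): Q after K ✓
(Q, L): Q after L ✓
(Q, N): Q after N ✓
(Q, R): Q after R ✓
(Q, S): Q after S ✓
(R, D): R after D ✓
(R, F): R after F ✓
(R, K): R after K ✓
(R, L): R after L ✓
(R, N): R after N ✓
... plus 4 further pairs not listed.
Count: 28.

28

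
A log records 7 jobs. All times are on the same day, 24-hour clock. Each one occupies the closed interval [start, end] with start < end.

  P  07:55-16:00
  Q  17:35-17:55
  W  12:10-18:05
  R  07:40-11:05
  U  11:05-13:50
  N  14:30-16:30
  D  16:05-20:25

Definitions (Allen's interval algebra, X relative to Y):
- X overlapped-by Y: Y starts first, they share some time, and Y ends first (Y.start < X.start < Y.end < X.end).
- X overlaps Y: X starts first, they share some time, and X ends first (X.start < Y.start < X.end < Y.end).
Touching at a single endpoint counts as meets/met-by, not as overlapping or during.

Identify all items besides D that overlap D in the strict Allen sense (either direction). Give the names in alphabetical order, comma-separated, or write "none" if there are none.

N, W

Target D = [16:05, 20:25].
N [14:30, 16:30] → overlaps → yes.
P [07:55, 16:00] → before → no.
Q [17:35, 17:55] → during → no.
R [07:40, 11:05] → before → no.
U [11:05, 13:50] → before → no.
W [12:10, 18:05] → overlaps → yes.
Result: N, W.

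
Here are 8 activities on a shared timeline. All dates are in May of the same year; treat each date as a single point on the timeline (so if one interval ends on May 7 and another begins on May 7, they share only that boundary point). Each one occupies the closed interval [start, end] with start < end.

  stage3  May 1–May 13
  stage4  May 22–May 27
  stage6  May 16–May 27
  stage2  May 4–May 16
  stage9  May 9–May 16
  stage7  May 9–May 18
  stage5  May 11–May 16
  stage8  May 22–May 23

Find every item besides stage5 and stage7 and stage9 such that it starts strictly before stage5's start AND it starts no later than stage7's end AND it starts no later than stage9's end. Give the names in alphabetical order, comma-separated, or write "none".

stage2, stage3

Conditions: its start is strictly before stage5's start (X.start < May 11) AND its start is no later than stage7's end (X.start <= May 18) AND its start is no later than stage9's end (X.start <= May 16).
stage2: start May 4 < May 11? ✓; start May 4 <= May 18? ✓; start May 4 <= May 16? ✓ → yes.
stage3: start May 1 < May 11? ✓; start May 1 <= May 18? ✓; start May 1 <= May 16? ✓ → yes.
stage4: start May 22 < May 11? ✗; start May 22 <= May 18? ✗; start May 22 <= May 16? ✗ → no.
stage6: start May 16 < May 11? ✗; start May 16 <= May 18? ✓; start May 16 <= May 16? ✓ → no.
stage8: start May 22 < May 11? ✗; start May 22 <= May 18? ✗; start May 22 <= May 16? ✗ → no.
Result: stage2, stage3.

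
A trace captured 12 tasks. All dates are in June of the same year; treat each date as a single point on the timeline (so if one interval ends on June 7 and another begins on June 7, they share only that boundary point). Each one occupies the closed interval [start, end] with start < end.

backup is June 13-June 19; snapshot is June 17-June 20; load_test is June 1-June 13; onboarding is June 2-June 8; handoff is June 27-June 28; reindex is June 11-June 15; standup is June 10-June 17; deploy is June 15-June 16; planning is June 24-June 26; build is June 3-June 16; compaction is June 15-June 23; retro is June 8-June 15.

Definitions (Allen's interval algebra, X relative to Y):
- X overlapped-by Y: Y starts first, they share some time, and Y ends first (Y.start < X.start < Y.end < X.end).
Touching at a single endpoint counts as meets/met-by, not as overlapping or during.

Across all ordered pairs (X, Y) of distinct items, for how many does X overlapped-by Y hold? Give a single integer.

15

Checking all 132 ordered pairs for relation 'overlapped-by'; matching pairs in alphabetical order:
(backup, build): backup overlapped-by build ✓
(backup, reindex): backup overlapped-by reindex ✓
(backup, retro): backup overlapped-by retro ✓
(backup, standup): backup overlapped-by standup ✓
(build, load_test): build overlapped-by load_test ✓
(build, onboarding): build overlapped-by onboarding ✓
(compaction, backup): compaction overlapped-by backup ✓
(compaction, build): compaction overlapped-by build ✓
(compaction, standup): compaction overlapped-by standup ✓
(reindex, load_test): reindex overlapped-by load_test ✓
(retro, load_test): retro overlapped-by load_test ✓
(snapshot, backup): snapshot overlapped-by backup ✓
(standup, build): standup overlapped-by build ✓
(standup, load_test): standup overlapped-by load_test ✓
(standup, retro): standup overlapped-by retro ✓
Count: 15.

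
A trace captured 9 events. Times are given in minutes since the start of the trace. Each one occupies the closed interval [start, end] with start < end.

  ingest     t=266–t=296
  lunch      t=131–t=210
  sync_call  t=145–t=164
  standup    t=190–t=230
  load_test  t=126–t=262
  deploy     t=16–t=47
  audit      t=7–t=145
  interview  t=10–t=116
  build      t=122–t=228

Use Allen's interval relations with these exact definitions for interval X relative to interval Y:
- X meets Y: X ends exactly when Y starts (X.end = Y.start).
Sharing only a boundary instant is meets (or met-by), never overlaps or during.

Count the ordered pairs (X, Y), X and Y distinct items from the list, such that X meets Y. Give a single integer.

Checking all 72 ordered pairs for relation 'meets'; matching pairs in alphabetical order:
(audit, sync_call): audit meets sync_call ✓
Count: 1.

1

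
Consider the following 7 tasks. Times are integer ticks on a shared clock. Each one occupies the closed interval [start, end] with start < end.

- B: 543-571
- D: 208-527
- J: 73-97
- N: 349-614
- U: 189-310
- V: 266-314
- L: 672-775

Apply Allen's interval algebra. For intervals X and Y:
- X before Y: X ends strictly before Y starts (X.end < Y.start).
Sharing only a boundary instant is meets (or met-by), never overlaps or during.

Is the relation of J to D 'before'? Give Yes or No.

J = [73, 97], D = [208, 527].
Actual relation of J to D: before.
Asked whether 'before' holds → Yes.

Yes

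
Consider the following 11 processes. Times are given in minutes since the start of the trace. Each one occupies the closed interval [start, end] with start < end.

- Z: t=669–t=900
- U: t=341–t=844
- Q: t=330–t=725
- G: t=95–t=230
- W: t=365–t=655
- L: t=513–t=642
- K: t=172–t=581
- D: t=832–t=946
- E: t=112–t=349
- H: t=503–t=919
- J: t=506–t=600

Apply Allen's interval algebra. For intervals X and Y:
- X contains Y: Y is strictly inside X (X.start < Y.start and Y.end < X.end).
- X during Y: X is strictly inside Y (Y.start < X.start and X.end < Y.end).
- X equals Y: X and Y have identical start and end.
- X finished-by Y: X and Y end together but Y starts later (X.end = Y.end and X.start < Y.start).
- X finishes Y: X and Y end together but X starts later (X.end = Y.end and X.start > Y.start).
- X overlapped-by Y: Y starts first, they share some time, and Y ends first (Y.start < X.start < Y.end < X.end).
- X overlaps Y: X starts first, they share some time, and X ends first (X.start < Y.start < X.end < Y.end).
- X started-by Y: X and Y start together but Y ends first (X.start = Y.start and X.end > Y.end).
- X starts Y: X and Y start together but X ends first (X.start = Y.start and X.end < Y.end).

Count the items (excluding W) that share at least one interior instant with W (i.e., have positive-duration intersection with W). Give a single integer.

6

Target W = [t=365, t=655].
D [t=832, t=946] → after → no.
E [t=112, t=349] → before → no.
G [t=95, t=230] → before → no.
H [t=503, t=919] → overlapped-by → counts.
J [t=506, t=600] → during → counts.
K [t=172, t=581] → overlaps → counts.
L [t=513, t=642] → during → counts.
Q [t=330, t=725] → contains → counts.
U [t=341, t=844] → contains → counts.
Z [t=669, t=900] → after → no.
Total: 6.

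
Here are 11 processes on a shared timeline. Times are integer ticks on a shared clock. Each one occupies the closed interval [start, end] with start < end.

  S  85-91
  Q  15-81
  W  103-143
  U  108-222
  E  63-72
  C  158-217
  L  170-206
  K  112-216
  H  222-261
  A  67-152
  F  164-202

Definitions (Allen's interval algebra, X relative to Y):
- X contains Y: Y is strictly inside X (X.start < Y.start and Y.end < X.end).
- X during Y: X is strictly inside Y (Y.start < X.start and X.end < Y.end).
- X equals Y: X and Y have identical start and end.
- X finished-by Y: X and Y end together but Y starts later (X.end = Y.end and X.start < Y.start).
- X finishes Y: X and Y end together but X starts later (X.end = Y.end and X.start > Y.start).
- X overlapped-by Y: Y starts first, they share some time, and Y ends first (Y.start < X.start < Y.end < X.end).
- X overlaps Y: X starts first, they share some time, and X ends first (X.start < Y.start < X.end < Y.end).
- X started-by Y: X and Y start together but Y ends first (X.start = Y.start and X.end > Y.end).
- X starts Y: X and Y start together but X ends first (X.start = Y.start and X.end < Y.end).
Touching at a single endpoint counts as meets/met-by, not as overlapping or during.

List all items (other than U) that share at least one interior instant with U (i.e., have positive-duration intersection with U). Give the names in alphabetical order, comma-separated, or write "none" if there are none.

A, C, F, K, L, W

Target U = [108, 222].
A [67, 152] → overlaps → yes.
C [158, 217] → during → yes.
E [63, 72] → before → no.
F [164, 202] → during → yes.
H [222, 261] → met-by → no.
K [112, 216] → during → yes.
L [170, 206] → during → yes.
Q [15, 81] → before → no.
S [85, 91] → before → no.
W [103, 143] → overlaps → yes.
Result: A, C, F, K, L, W.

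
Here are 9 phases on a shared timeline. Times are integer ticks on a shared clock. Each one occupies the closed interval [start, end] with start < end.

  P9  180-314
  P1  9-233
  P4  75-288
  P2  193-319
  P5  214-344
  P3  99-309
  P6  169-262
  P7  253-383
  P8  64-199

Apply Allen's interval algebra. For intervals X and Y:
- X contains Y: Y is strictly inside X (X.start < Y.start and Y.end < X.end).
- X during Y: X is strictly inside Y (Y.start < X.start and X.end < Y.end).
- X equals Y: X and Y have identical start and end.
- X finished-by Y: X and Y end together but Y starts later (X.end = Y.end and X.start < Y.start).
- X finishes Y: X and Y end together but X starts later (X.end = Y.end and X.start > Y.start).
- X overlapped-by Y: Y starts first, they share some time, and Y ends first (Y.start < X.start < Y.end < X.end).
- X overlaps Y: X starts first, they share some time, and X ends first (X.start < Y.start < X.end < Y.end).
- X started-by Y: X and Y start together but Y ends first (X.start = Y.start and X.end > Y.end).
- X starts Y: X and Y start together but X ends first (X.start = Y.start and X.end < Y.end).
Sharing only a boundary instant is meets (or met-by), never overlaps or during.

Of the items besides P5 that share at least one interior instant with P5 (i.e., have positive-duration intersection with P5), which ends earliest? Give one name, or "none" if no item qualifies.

Target P5 = [214, 344].
P1 [9, 233] → overlaps → candidate.
P2 [193, 319] → overlaps → candidate.
P3 [99, 309] → overlaps → candidate.
P4 [75, 288] → overlaps → candidate.
P6 [169, 262] → overlaps → candidate.
P7 [253, 383] → overlapped-by → candidate.
P8 [64, 199] → before → excluded.
P9 [180, 314] → overlaps → candidate.
Among candidates, earliest end is 233 → P1.

P1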